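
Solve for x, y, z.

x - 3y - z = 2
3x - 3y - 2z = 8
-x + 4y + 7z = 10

(4, 0, 2)

Forward elimination on [A|b]:
R2 <- R2 - (3)*R1:  [ 0  6  1  2 ]
R3 <- R3 - (-1)*R1:  [  0   1   6  12 ]
R3 <- R3 - (1/6)*R2:  [    0     0  35/6  35/3 ]
Row echelon form:
[ 1  -3    -1  |     2 ]
[ 0   6     1  |     2 ]
[ 0   0  35/6  |  35/3 ]
Back-substitution:
z = (35/3) / (35/6) = 2
y = (2 - (1)*(2)) / 6 = 0
x = (2 - (-3)*(0) - (-1)*(2)) / 1 = 4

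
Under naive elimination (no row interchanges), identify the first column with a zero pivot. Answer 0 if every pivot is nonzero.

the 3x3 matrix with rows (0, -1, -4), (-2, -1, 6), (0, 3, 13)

first zero-pivot column = 1

Naive forward elimination:
Pivot entry (1,1) is zero but row 2 has -2 in column 1 -> naive elimination stops; a row interchange (e.g. R1 <-> R2) would be required here.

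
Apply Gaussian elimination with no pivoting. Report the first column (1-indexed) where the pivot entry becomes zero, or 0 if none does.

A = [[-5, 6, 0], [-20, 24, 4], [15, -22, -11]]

first zero-pivot column = 2

Naive forward elimination:
R2 <- R2 - (4)*R1:  [ 0  0  4 ]
R3 <- R3 - (-3)*R1:  [   0   -4  -11 ]
Matrix at this point:
[ -5   6    0 ]
[  0   0    4 ]
[  0  -4  -11 ]
Pivot entry (2,2) is zero but row 3 has -4 in column 2 -> naive elimination stops; a row interchange (e.g. R2 <-> R3) would be required here.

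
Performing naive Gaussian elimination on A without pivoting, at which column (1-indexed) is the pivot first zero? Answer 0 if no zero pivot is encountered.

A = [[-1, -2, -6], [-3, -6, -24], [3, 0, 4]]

Naive forward elimination:
R2 <- R2 - (3)*R1:  [  0   0  -6 ]
R3 <- R3 - (-3)*R1:  [   0   -6  -14 ]
Matrix at this point:
[ -1  -2   -6 ]
[  0   0   -6 ]
[  0  -6  -14 ]
Pivot entry (2,2) is zero but row 3 has -6 in column 2 -> naive elimination stops; a row interchange (e.g. R2 <-> R3) would be required here.

first zero-pivot column = 2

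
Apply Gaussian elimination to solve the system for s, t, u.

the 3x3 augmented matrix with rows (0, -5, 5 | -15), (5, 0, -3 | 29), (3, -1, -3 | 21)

(4, 0, -3)

Forward elimination on [A|b]:
R1 <-> R2   (pivot in column 1 was zero)
[ 5   0  -3   29 ]
[ 0  -5   5  -15 ]
[ 3  -1  -3   21 ]
R3 <- R3 - (3/5)*R1:  [    0    -1  -6/5  18/5 ]
R3 <- R3 - (1/5)*R2:  [     0      0  -11/5   33/5 ]
Row echelon form:
[ 5   0     -3  |    29 ]
[ 0  -5      5  |   -15 ]
[ 0   0  -11/5  |  33/5 ]
Back-substitution:
u = (33/5) / (-11/5) = -3
t = (-15 - (5)*(-3)) / -5 = 0
s = (29 - (-3)*(-3)) / 5 = 4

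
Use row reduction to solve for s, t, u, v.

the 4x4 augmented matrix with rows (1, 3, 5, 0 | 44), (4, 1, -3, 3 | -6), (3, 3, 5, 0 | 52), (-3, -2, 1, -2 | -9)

Forward elimination on [A|b]:
R2 <- R2 - (4)*R1:  [    0   -11   -23     3  -182 ]
R3 <- R3 - (3)*R1:  [   0   -6  -10    0  -80 ]
R4 <- R4 - (-3)*R1:  [   0    7   16   -2  123 ]
R3 <- R3 - (6/11)*R2:  [      0       0   28/11  -18/11  212/11 ]
R4 <- R4 - (-7/11)*R2:  [     0      0  15/11  -1/11  79/11 ]
R4 <- R4 - (15/28)*R3:  [     0      0      0  11/14  -22/7 ]
Row echelon form:
[ 1    3      5       0  |      44 ]
[ 0  -11    -23       3  |    -182 ]
[ 0    0  28/11  -18/11  |  212/11 ]
[ 0    0      0   11/14  |   -22/7 ]
Back-substitution:
v = (-22/7) / (11/14) = -4
u = (212/11 - (-18/11)*(-4)) / (28/11) = 5
t = (-182 - (-23)*(5) - (3)*(-4)) / -11 = 5
s = (44 - (3)*(5) - (5)*(5)) / 1 = 4

(4, 5, 5, -4)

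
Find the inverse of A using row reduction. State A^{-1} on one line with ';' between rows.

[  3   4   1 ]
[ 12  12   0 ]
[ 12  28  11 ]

inverse = [11/5 -4/15 -1/5; -11/5 7/20 1/5; 16/5 -3/5 -1/5]

Gauss-Jordan on [A | I]:
R1 <- (1/3)*R1:  [   1  4/3  1/3  |  1/3    0    0 ]
R2 <- R2 - (12)*R1:  [  0  -4  -4  |  -4   1   0 ]
R3 <- R3 - (12)*R1:  [  0  12   7  |  -4   0   1 ]
R2 <- (1/-4)*R2:  [    0     1     1  |     1  -1/4     0 ]
R1 <- R1 - (4/3)*R2:  [   1    0   -1  |   -1  1/3    0 ]
R3 <- R3 - (12)*R2:  [   0    0   -5  |  -16    3    1 ]
R3 <- (1/-5)*R3:  [    0     0     1  |  16/5  -3/5  -1/5 ]
R1 <- R1 - (-1)*R3:  [     1      0      0  |   11/5  -4/15   -1/5 ]
R2 <- R2 - (1)*R3:  [     0      1      0  |  -11/5   7/20    1/5 ]
Right block of [I | A^{-1}] is the inverse:
[  11/5  -4/15  -1/5 ]
[ -11/5   7/20   1/5 ]
[  16/5   -3/5  -1/5 ]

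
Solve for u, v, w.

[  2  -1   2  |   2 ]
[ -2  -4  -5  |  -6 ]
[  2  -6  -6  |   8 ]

Forward elimination on [A|b]:
R2 <- R2 - (-1)*R1:  [  0  -5  -3  -4 ]
R3 <- R3 - (1)*R1:  [  0  -5  -8   6 ]
R3 <- R3 - (1)*R2:  [  0   0  -5  10 ]
Row echelon form:
[ 2  -1   2  |   2 ]
[ 0  -5  -3  |  -4 ]
[ 0   0  -5  |  10 ]
Back-substitution:
w = (10) / -5 = -2
v = (-4 - (-3)*(-2)) / -5 = 2
u = (2 - (-1)*(2) - (2)*(-2)) / 2 = 4

(4, 2, -2)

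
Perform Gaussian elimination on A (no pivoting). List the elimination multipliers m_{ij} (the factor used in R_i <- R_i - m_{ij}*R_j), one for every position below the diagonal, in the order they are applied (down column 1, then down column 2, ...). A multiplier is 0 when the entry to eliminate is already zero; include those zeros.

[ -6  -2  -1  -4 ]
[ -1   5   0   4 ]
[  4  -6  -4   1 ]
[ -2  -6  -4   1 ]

multipliers: 1/6, -2/3, 1/3, -11/8, -1, 56/71

Forward elimination:
R2 <- R2 - (1/6)*R1:  [    0  16/3   1/6  14/3 ]
R3 <- R3 - (-2/3)*R1:  [     0  -22/3  -14/3   -5/3 ]
R4 <- R4 - (1/3)*R1:  [     0  -16/3  -11/3    7/3 ]
R3 <- R3 - (-11/8)*R2:  [      0       0  -71/16    19/4 ]
R4 <- R4 - (-1)*R2:  [    0     0  -7/2     7 ]
R4 <- R4 - (56/71)*R3:  [      0       0       0  231/71 ]
Multipliers (in order of application): m_{21} = 1/6, m_{31} = -2/3, m_{41} = 1/3, m_{32} = -11/8, m_{42} = -1, m_{43} = 56/71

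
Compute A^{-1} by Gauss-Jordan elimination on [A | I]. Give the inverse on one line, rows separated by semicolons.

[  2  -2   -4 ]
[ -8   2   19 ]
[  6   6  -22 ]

Gauss-Jordan on [A | I]:
R1 <- (1/2)*R1:  [   1   -1   -2  |  1/2    0    0 ]
R2 <- R2 - (-8)*R1:  [  0  -6   3  |   4   1   0 ]
R3 <- R3 - (6)*R1:  [   0   12  -10  |   -3    0    1 ]
R2 <- (1/-6)*R2:  [    0     1  -1/2  |  -2/3  -1/6     0 ]
R1 <- R1 - (-1)*R2:  [    1     0  -5/2  |  -1/6  -1/6     0 ]
R3 <- R3 - (12)*R2:  [  0   0  -4  |   5   2   1 ]
R3 <- (1/-4)*R3:  [    0     0     1  |  -5/4  -1/2  -1/4 ]
R1 <- R1 - (-5/2)*R3:  [      1       0       0  |  -79/24  -17/12    -5/8 ]
R2 <- R2 - (-1/2)*R3:  [      0       1       0  |  -31/24   -5/12    -1/8 ]
Right block of [I | A^{-1}] is the inverse:
[ -79/24  -17/12  -5/8 ]
[ -31/24   -5/12  -1/8 ]
[   -5/4    -1/2  -1/4 ]

inverse = [-79/24 -17/12 -5/8; -31/24 -5/12 -1/8; -5/4 -1/2 -1/4]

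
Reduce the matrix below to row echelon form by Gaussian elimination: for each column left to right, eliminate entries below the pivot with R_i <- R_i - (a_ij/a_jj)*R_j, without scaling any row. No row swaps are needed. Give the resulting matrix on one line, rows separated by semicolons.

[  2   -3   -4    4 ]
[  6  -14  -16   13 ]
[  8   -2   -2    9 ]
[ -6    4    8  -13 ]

REF = [2 -3 -4 4; 0 -5 -4 1; 0 0 6 -5; 0 0 0 -2]

Forward elimination:
R2 <- R2 - (3)*R1:  [  0  -5  -4   1 ]
R3 <- R3 - (4)*R1:  [  0  10  14  -7 ]
R4 <- R4 - (-3)*R1:  [  0  -5  -4  -1 ]
R3 <- R3 - (-2)*R2:  [  0   0   6  -5 ]
R4 <- R4 - (1)*R2:  [  0   0   0  -2 ]
Row echelon form:
[ 2  -3  -4   4 ]
[ 0  -5  -4   1 ]
[ 0   0   6  -5 ]
[ 0   0   0  -2 ]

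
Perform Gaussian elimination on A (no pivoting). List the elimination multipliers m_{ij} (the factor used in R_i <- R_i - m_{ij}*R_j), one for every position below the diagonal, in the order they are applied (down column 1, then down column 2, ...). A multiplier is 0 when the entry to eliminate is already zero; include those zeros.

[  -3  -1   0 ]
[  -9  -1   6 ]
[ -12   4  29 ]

Forward elimination:
R2 <- R2 - (3)*R1:  [ 0  2  6 ]
R3 <- R3 - (4)*R1:  [  0   8  29 ]
R3 <- R3 - (4)*R2:  [ 0  0  5 ]
Multipliers (in order of application): m_{21} = 3, m_{31} = 4, m_{32} = 4

multipliers: 3, 4, 4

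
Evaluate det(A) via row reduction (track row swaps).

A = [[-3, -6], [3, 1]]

Forward elimination:
R2 <- R2 - (-1)*R1:  [  0  -5 ]
Upper-triangular form:
[ -3  -6 ]
[  0  -5 ]
det(A) = (-1)^0 * (-3) * (-5) = 15  (0 row swaps -> sign +1)

det(A) = 15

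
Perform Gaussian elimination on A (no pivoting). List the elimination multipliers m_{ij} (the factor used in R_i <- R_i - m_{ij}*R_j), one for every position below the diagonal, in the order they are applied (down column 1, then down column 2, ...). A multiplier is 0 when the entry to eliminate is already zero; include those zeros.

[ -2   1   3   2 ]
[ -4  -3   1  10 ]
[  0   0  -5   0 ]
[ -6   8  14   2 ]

multipliers: 2, 0, 3, 0, -1, 0

Forward elimination:
R2 <- R2 - (2)*R1:  [  0  -5  -5   6 ]
R3: entry in column 1 is already 0 -> m_{31} = 0 (no row operation needed)
R4 <- R4 - (3)*R1:  [  0   5   5  -4 ]
R3: entry in column 2 is already 0 -> m_{32} = 0 (no row operation needed)
R4 <- R4 - (-1)*R2:  [ 0  0  0  2 ]
R4: entry in column 3 is already 0 -> m_{43} = 0 (no row operation needed)
Multipliers (in order of application): m_{21} = 2, m_{31} = 0, m_{41} = 3, m_{32} = 0, m_{42} = -1, m_{43} = 0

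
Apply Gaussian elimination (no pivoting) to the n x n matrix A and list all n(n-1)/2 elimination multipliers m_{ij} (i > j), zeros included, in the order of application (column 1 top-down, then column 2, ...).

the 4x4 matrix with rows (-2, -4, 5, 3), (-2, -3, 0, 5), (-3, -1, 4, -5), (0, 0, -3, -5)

Forward elimination:
R2 <- R2 - (1)*R1:  [  0   1  -5   2 ]
R3 <- R3 - (3/2)*R1:  [     0      5   -7/2  -19/2 ]
R4: entry in column 1 is already 0 -> m_{41} = 0 (no row operation needed)
R3 <- R3 - (5)*R2:  [     0      0   43/2  -39/2 ]
R4: entry in column 2 is already 0 -> m_{42} = 0 (no row operation needed)
R4 <- R4 - (-6/43)*R3:  [       0        0        0  -332/43 ]
Multipliers (in order of application): m_{21} = 1, m_{31} = 3/2, m_{41} = 0, m_{32} = 5, m_{42} = 0, m_{43} = -6/43

multipliers: 1, 3/2, 0, 5, 0, -6/43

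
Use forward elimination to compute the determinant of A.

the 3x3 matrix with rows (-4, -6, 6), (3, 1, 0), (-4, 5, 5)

det(A) = 184

Forward elimination:
R2 <- R2 - (-3/4)*R1:  [    0  -7/2   9/2 ]
R3 <- R3 - (1)*R1:  [  0  11  -1 ]
R3 <- R3 - (-22/7)*R2:  [    0     0  92/7 ]
Upper-triangular form:
[ -4    -6     6 ]
[  0  -7/2   9/2 ]
[  0     0  92/7 ]
det(A) = (-1)^0 * (-4) * (-7/2) * (92/7) = 184  (0 row swaps -> sign +1)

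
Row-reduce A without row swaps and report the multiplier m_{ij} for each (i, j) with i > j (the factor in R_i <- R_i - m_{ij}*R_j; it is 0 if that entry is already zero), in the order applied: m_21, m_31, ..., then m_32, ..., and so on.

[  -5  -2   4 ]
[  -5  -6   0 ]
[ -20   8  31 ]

Forward elimination:
R2 <- R2 - (1)*R1:  [  0  -4  -4 ]
R3 <- R3 - (4)*R1:  [  0  16  15 ]
R3 <- R3 - (-4)*R2:  [  0   0  -1 ]
Multipliers (in order of application): m_{21} = 1, m_{31} = 4, m_{32} = -4

multipliers: 1, 4, -4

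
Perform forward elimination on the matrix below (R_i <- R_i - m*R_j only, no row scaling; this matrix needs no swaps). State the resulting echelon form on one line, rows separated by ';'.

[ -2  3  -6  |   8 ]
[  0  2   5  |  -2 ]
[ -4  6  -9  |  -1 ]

REF = [-2 3 -6 8; 0 2 5 -2; 0 0 3 -17]

Forward elimination:
R3 <- R3 - (2)*R1:  [   0    0    3  -17 ]
Row echelon form:
[ -2  3  -6  |    8 ]
[  0  2   5  |   -2 ]
[  0  0   3  |  -17 ]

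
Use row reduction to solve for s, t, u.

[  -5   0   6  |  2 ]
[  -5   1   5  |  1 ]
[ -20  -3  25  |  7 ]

Forward elimination on [A|b]:
R2 <- R2 - (1)*R1:  [  0   1  -1  -1 ]
R3 <- R3 - (4)*R1:  [  0  -3   1  -1 ]
R3 <- R3 - (-3)*R2:  [  0   0  -2  -4 ]
Row echelon form:
[ -5  0   6  |   2 ]
[  0  1  -1  |  -1 ]
[  0  0  -2  |  -4 ]
Back-substitution:
u = (-4) / -2 = 2
t = (-1 - (-1)*(2)) / 1 = 1
s = (2 - (6)*(2)) / -5 = 2

(2, 1, 2)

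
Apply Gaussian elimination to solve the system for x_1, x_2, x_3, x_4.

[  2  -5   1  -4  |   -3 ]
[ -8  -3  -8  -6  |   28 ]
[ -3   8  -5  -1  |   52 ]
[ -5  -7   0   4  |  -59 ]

Forward elimination on [A|b]:
R2 <- R2 - (-4)*R1:  [   0  -23   -4  -22   16 ]
R3 <- R3 - (-3/2)*R1:  [    0   1/2  -7/2    -7  95/2 ]
R4 <- R4 - (-5/2)*R1:  [      0   -39/2     5/2      -6  -133/2 ]
R3 <- R3 - (-1/46)*R2:  [       0        0  -165/46  -172/23  2201/46 ]
R4 <- R4 - (39/46)*R2:  [        0         0    271/46    291/23  -3683/46 ]
R4 <- R4 - (-271/165)*R3:  [        0         0         0    61/165  -244/165 ]
Row echelon form:
[ 2   -5        1       -4  |        -3 ]
[ 0  -23       -4      -22  |        16 ]
[ 0    0  -165/46  -172/23  |   2201/46 ]
[ 0    0        0   61/165  |  -244/165 ]
Back-substitution:
x_4 = (-244/165) / (61/165) = -4
x_3 = (2201/46 - (-172/23)*(-4)) / (-165/46) = -5
x_2 = (16 - (-4)*(-5) - (-22)*(-4)) / -23 = 4
x_1 = (-3 - (-5)*(4) - (1)*(-5) - (-4)*(-4)) / 2 = 3

(3, 4, -5, -4)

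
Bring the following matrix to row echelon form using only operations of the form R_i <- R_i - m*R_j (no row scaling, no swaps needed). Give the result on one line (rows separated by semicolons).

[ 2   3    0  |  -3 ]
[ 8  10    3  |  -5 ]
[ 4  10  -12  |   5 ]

Forward elimination:
R2 <- R2 - (4)*R1:  [  0  -2   3   7 ]
R3 <- R3 - (2)*R1:  [   0    4  -12   11 ]
R3 <- R3 - (-2)*R2:  [  0   0  -6  25 ]
Row echelon form:
[ 2   3   0  |  -3 ]
[ 0  -2   3  |   7 ]
[ 0   0  -6  |  25 ]

REF = [2 3 0 -3; 0 -2 3 7; 0 0 -6 25]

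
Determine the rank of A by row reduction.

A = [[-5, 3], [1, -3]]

Row reduction:
R2 <- R2 - (-1/5)*R1:  [     0  -12/5 ]
Row echelon form:
[ -5      3 ]
[  0  -12/5 ]
Nonzero rows / pivot columns: 2

rank(A) = 2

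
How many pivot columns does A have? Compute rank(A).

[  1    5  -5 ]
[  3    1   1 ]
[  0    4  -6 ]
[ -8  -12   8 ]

rank(A) = 3

Row reduction:
R2 <- R2 - (3)*R1:  [   0  -14   16 ]
R4 <- R4 - (-8)*R1:  [   0   28  -32 ]
R3 <- R3 - (-2/7)*R2:  [     0      0  -10/7 ]
R4 <- R4 - (-2)*R2:  [ 0  0  0 ]
Row echelon form:
[ 1    5     -5 ]
[ 0  -14     16 ]
[ 0    0  -10/7 ]
[ 0    0      0 ]
Nonzero rows / pivot columns: 3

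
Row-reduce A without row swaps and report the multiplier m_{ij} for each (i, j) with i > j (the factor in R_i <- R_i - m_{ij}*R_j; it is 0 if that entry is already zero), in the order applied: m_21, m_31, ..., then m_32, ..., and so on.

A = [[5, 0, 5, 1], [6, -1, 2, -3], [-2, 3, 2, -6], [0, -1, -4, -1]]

multipliers: 6/5, -2/5, 0, -3, 1, 0

Forward elimination:
R2 <- R2 - (6/5)*R1:  [     0     -1     -4  -21/5 ]
R3 <- R3 - (-2/5)*R1:  [     0      3      4  -28/5 ]
R4: entry in column 1 is already 0 -> m_{41} = 0 (no row operation needed)
R3 <- R3 - (-3)*R2:  [     0      0     -8  -91/5 ]
R4 <- R4 - (1)*R2:  [    0     0     0  16/5 ]
R4: entry in column 3 is already 0 -> m_{43} = 0 (no row operation needed)
Multipliers (in order of application): m_{21} = 6/5, m_{31} = -2/5, m_{41} = 0, m_{32} = -3, m_{42} = 1, m_{43} = 0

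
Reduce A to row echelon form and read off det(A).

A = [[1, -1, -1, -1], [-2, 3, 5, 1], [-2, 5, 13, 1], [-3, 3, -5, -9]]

Forward elimination:
R2 <- R2 - (-2)*R1:  [  0   1   3  -1 ]
R3 <- R3 - (-2)*R1:  [  0   3  11  -1 ]
R4 <- R4 - (-3)*R1:  [   0    0   -8  -12 ]
R3 <- R3 - (3)*R2:  [ 0  0  2  2 ]
R4 <- R4 - (-4)*R3:  [  0   0   0  -4 ]
Upper-triangular form:
[ 1  -1  -1  -1 ]
[ 0   1   3  -1 ]
[ 0   0   2   2 ]
[ 0   0   0  -4 ]
det(A) = (-1)^0 * (1) * (1) * (2) * (-4) = -8  (0 row swaps -> sign +1)

det(A) = -8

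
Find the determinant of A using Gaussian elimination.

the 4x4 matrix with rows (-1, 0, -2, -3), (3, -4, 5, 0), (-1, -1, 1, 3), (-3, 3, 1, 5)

Forward elimination:
R2 <- R2 - (-3)*R1:  [  0  -4  -1  -9 ]
R3 <- R3 - (1)*R1:  [  0  -1   3   6 ]
R4 <- R4 - (3)*R1:  [  0   3   7  14 ]
R3 <- R3 - (1/4)*R2:  [    0     0  13/4  33/4 ]
R4 <- R4 - (-3/4)*R2:  [    0     0  25/4  29/4 ]
R4 <- R4 - (25/13)*R3:  [       0        0        0  -112/13 ]
Upper-triangular form:
[ -1   0    -2       -3 ]
[  0  -4    -1       -9 ]
[  0   0  13/4     33/4 ]
[  0   0     0  -112/13 ]
det(A) = (-1)^0 * (-1) * (-4) * (13/4) * (-112/13) = -112  (0 row swaps -> sign +1)

det(A) = -112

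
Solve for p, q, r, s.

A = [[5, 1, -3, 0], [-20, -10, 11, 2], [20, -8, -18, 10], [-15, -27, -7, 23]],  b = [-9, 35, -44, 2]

(0, 0, 3, 1)

Forward elimination on [A|b]:
R2 <- R2 - (-4)*R1:  [  0  -6  -1   2  -1 ]
R3 <- R3 - (4)*R1:  [   0  -12   -6   10   -8 ]
R4 <- R4 - (-3)*R1:  [   0  -24  -16   23  -25 ]
R3 <- R3 - (2)*R2:  [  0   0  -4   6  -6 ]
R4 <- R4 - (4)*R2:  [   0    0  -12   15  -21 ]
R4 <- R4 - (3)*R3:  [  0   0   0  -3  -3 ]
Row echelon form:
[ 5   1  -3   0  |  -9 ]
[ 0  -6  -1   2  |  -1 ]
[ 0   0  -4   6  |  -6 ]
[ 0   0   0  -3  |  -3 ]
Back-substitution:
s = (-3) / -3 = 1
r = (-6 - (6)*(1)) / -4 = 3
q = (-1 - (-1)*(3) - (2)*(1)) / -6 = 0
p = (-9 - (1)*(0) - (-3)*(3)) / 5 = 0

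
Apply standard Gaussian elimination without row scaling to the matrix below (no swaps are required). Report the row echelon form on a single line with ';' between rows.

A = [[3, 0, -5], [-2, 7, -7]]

Forward elimination:
R2 <- R2 - (-2/3)*R1:  [     0      7  -31/3 ]
Row echelon form:
[ 3  0     -5 ]
[ 0  7  -31/3 ]

REF = [3 0 -5; 0 7 -31/3]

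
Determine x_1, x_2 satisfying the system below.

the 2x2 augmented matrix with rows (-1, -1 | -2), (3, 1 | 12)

Forward elimination on [A|b]:
R2 <- R2 - (-3)*R1:  [  0  -2   6 ]
Row echelon form:
[ -1  -1  |  -2 ]
[  0  -2  |   6 ]
Back-substitution:
x_2 = (6) / -2 = -3
x_1 = (-2 - (-1)*(-3)) / -1 = 5

(5, -3)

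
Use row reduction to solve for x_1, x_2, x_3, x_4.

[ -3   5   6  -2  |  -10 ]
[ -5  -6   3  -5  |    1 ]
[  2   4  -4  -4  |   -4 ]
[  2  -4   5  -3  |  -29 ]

(-4, 0, -3, 2)

Forward elimination on [A|b]:
R2 <- R2 - (5/3)*R1:  [     0  -43/3     -7   -5/3   53/3 ]
R3 <- R3 - (-2/3)*R1:  [     0   22/3      0  -16/3  -32/3 ]
R4 <- R4 - (-2/3)*R1:  [      0    -2/3       9   -13/3  -107/3 ]
R3 <- R3 - (-22/43)*R2:  [       0        0  -154/43  -266/43   -70/43 ]
R4 <- R4 - (2/43)*R2:  [        0         0    401/43   -183/43  -1569/43 ]
R4 <- R4 - (-401/154)*R3:  [       0        0        0  -224/11  -448/11 ]
Row echelon form:
[ -3      5        6       -2  |      -10 ]
[  0  -43/3       -7     -5/3  |     53/3 ]
[  0      0  -154/43  -266/43  |   -70/43 ]
[  0      0        0  -224/11  |  -448/11 ]
Back-substitution:
x_4 = (-448/11) / (-224/11) = 2
x_3 = (-70/43 - (-266/43)*(2)) / (-154/43) = -3
x_2 = (53/3 - (-7)*(-3) - (-5/3)*(2)) / (-43/3) = 0
x_1 = (-10 - (5)*(0) - (6)*(-3) - (-2)*(2)) / -3 = -4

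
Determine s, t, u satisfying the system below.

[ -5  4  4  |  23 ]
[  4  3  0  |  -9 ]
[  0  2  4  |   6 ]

(-3, 1, 1)

Forward elimination on [A|b]:
R2 <- R2 - (-4/5)*R1:  [    0  31/5  16/5  47/5 ]
R3 <- R3 - (10/31)*R2:  [     0      0  92/31  92/31 ]
Row echelon form:
[ -5     4      4  |     23 ]
[  0  31/5   16/5  |   47/5 ]
[  0     0  92/31  |  92/31 ]
Back-substitution:
u = (92/31) / (92/31) = 1
t = (47/5 - (16/5)*(1)) / (31/5) = 1
s = (23 - (4)*(1) - (4)*(1)) / -5 = -3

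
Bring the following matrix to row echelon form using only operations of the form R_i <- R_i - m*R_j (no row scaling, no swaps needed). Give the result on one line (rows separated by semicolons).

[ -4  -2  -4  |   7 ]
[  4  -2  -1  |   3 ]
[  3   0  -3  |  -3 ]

Forward elimination:
R2 <- R2 - (-1)*R1:  [  0  -4  -5  10 ]
R3 <- R3 - (-3/4)*R1:  [    0  -3/2    -6   9/4 ]
R3 <- R3 - (3/8)*R2:  [     0      0  -33/8   -3/2 ]
Row echelon form:
[ -4  -2     -4  |     7 ]
[  0  -4     -5  |    10 ]
[  0   0  -33/8  |  -3/2 ]

REF = [-4 -2 -4 7; 0 -4 -5 10; 0 0 -33/8 -3/2]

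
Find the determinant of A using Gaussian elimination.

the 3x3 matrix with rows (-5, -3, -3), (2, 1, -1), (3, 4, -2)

Forward elimination:
R2 <- R2 - (-2/5)*R1:  [     0   -1/5  -11/5 ]
R3 <- R3 - (-3/5)*R1:  [     0   11/5  -19/5 ]
R3 <- R3 - (-11)*R2:  [   0    0  -28 ]
Upper-triangular form:
[ -5    -3     -3 ]
[  0  -1/5  -11/5 ]
[  0     0    -28 ]
det(A) = (-1)^0 * (-5) * (-1/5) * (-28) = -28  (0 row swaps -> sign +1)

det(A) = -28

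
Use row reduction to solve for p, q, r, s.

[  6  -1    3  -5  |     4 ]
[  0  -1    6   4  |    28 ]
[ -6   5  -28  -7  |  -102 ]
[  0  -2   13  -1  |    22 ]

Forward elimination on [A|b]:
R3 <- R3 - (-1)*R1:  [   0    4  -25  -12  -98 ]
R3 <- R3 - (-4)*R2:  [  0   0  -1   4  14 ]
R4 <- R4 - (2)*R2:  [   0    0    1   -9  -34 ]
R4 <- R4 - (-1)*R3:  [   0    0    0   -5  -20 ]
Row echelon form:
[ 6  -1   3  -5  |    4 ]
[ 0  -1   6   4  |   28 ]
[ 0   0  -1   4  |   14 ]
[ 0   0   0  -5  |  -20 ]
Back-substitution:
s = (-20) / -5 = 4
r = (14 - (4)*(4)) / -1 = 2
q = (28 - (6)*(2) - (4)*(4)) / -1 = 0
p = (4 - (-1)*(0) - (3)*(2) - (-5)*(4)) / 6 = 3

(3, 0, 2, 4)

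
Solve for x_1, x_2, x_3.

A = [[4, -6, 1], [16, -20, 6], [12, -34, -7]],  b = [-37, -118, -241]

(-3, 5, 5)

Forward elimination on [A|b]:
R2 <- R2 - (4)*R1:  [  0   4   2  30 ]
R3 <- R3 - (3)*R1:  [    0   -16   -10  -130 ]
R3 <- R3 - (-4)*R2:  [   0    0   -2  -10 ]
Row echelon form:
[ 4  -6   1  |  -37 ]
[ 0   4   2  |   30 ]
[ 0   0  -2  |  -10 ]
Back-substitution:
x_3 = (-10) / -2 = 5
x_2 = (30 - (2)*(5)) / 4 = 5
x_1 = (-37 - (-6)*(5) - (1)*(5)) / 4 = -3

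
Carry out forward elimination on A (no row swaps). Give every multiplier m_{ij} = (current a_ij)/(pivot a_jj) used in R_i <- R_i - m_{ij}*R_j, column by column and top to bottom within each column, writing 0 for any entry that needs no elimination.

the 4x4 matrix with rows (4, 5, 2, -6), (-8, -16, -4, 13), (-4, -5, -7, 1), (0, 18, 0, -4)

multipliers: -2, -1, 0, 0, -3, 0

Forward elimination:
R2 <- R2 - (-2)*R1:  [  0  -6   0   1 ]
R3 <- R3 - (-1)*R1:  [  0   0  -5  -5 ]
R4: entry in column 1 is already 0 -> m_{41} = 0 (no row operation needed)
R3: entry in column 2 is already 0 -> m_{32} = 0 (no row operation needed)
R4 <- R4 - (-3)*R2:  [  0   0   0  -1 ]
R4: entry in column 3 is already 0 -> m_{43} = 0 (no row operation needed)
Multipliers (in order of application): m_{21} = -2, m_{31} = -1, m_{41} = 0, m_{32} = 0, m_{42} = -3, m_{43} = 0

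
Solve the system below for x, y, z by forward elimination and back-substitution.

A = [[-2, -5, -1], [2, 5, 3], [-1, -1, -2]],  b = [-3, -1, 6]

Forward elimination on [A|b]:
R2 <- R2 - (-1)*R1:  [  0   0   2  -4 ]
R3 <- R3 - (1/2)*R1:  [    0   3/2  -3/2  15/2 ]
R2 <-> R3   (pivot in column 2 was zero)
[ -2   -5    -1    -3 ]
[  0  3/2  -3/2  15/2 ]
[  0    0     2    -4 ]
Row echelon form:
[ -2   -5    -1  |    -3 ]
[  0  3/2  -3/2  |  15/2 ]
[  0    0     2  |    -4 ]
Back-substitution:
z = (-4) / 2 = -2
y = (15/2 - (-3/2)*(-2)) / (3/2) = 3
x = (-3 - (-5)*(3) - (-1)*(-2)) / -2 = -5

(-5, 3, -2)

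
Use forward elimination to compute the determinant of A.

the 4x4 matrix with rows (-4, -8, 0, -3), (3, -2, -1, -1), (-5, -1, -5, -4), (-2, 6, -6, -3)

det(A) = 184

Forward elimination:
R2 <- R2 - (-3/4)*R1:  [     0     -8     -1  -13/4 ]
R3 <- R3 - (5/4)*R1:  [    0     9    -5  -1/4 ]
R4 <- R4 - (1/2)*R1:  [    0    10    -6  -3/2 ]
R3 <- R3 - (-9/8)*R2:  [       0        0    -49/8  -125/32 ]
R4 <- R4 - (-5/4)*R2:  [      0       0   -29/4  -89/16 ]
R4 <- R4 - (58/49)*R3:  [      0       0       0  -46/49 ]
Upper-triangular form:
[ -4  -8      0       -3 ]
[  0  -8     -1    -13/4 ]
[  0   0  -49/8  -125/32 ]
[  0   0      0   -46/49 ]
det(A) = (-1)^0 * (-4) * (-8) * (-49/8) * (-46/49) = 184  (0 row swaps -> sign +1)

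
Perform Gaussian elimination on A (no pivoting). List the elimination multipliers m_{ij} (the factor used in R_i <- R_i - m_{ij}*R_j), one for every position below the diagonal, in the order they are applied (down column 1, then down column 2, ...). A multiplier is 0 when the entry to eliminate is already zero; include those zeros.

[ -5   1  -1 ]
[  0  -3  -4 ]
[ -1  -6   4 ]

multipliers: 0, 1/5, 31/15

Forward elimination:
R2: entry in column 1 is already 0 -> m_{21} = 0 (no row operation needed)
R3 <- R3 - (1/5)*R1:  [     0  -31/5   21/5 ]
R3 <- R3 - (31/15)*R2:  [      0       0  187/15 ]
Multipliers (in order of application): m_{21} = 0, m_{31} = 1/5, m_{32} = 31/15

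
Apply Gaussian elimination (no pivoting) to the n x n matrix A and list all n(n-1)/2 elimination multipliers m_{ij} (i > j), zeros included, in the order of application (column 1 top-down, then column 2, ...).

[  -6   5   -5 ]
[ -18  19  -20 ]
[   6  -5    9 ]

multipliers: 3, -1, 0

Forward elimination:
R2 <- R2 - (3)*R1:  [  0   4  -5 ]
R3 <- R3 - (-1)*R1:  [ 0  0  4 ]
R3: entry in column 2 is already 0 -> m_{32} = 0 (no row operation needed)
Multipliers (in order of application): m_{21} = 3, m_{31} = -1, m_{32} = 0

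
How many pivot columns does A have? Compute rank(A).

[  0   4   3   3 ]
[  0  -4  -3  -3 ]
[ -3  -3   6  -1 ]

rank(A) = 2

Row reduction:
R1 <-> R3   (pivot in column 1 was zero)
[ -3  -3   6  -1 ]
[  0  -4  -3  -3 ]
[  0   4   3   3 ]
R3 <- R3 - (-1)*R2:  [ 0  0  0  0 ]
Row echelon form:
[ -3  -3   6  -1 ]
[  0  -4  -3  -3 ]
[  0   0   0   0 ]
Nonzero rows / pivot columns: 2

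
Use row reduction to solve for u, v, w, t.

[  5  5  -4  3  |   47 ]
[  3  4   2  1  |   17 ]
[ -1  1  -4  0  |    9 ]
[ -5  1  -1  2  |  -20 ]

(5, 2, -3, 0)

Forward elimination on [A|b]:
R2 <- R2 - (3/5)*R1:  [     0      1   22/5   -4/5  -56/5 ]
R3 <- R3 - (-1/5)*R1:  [     0      2  -24/5    3/5   92/5 ]
R4 <- R4 - (-1)*R1:  [  0   6  -5   5  27 ]
R3 <- R3 - (2)*R2:  [     0      0  -68/5   11/5  204/5 ]
R4 <- R4 - (6)*R2:  [      0       0  -157/5    49/5   471/5 ]
R4 <- R4 - (157/68)*R3:  [      0       0       0  321/68       0 ]
Row echelon form:
[ 5  5     -4       3  |     47 ]
[ 0  1   22/5    -4/5  |  -56/5 ]
[ 0  0  -68/5    11/5  |  204/5 ]
[ 0  0      0  321/68  |      0 ]
Back-substitution:
t = (0) / (321/68) = 0
w = (204/5 - (11/5)*(0)) / (-68/5) = -3
v = (-56/5 - (22/5)*(-3) - (-4/5)*(0)) / 1 = 2
u = (47 - (5)*(2) - (-4)*(-3) - (3)*(0)) / 5 = 5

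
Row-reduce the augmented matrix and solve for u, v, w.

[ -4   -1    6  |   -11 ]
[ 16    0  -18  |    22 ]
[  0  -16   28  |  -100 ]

(-2, 1, -3)

Forward elimination on [A|b]:
R2 <- R2 - (-4)*R1:  [   0   -4    6  -22 ]
R3 <- R3 - (4)*R2:  [   0    0    4  -12 ]
Row echelon form:
[ -4  -1  6  |  -11 ]
[  0  -4  6  |  -22 ]
[  0   0  4  |  -12 ]
Back-substitution:
w = (-12) / 4 = -3
v = (-22 - (6)*(-3)) / -4 = 1
u = (-11 - (-1)*(1) - (6)*(-3)) / -4 = -2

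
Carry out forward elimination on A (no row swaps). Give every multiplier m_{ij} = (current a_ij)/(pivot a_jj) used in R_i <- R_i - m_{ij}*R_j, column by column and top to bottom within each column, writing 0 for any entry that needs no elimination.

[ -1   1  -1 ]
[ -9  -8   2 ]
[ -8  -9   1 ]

multipliers: 9, 8, 1

Forward elimination:
R2 <- R2 - (9)*R1:  [   0  -17   11 ]
R3 <- R3 - (8)*R1:  [   0  -17    9 ]
R3 <- R3 - (1)*R2:  [  0   0  -2 ]
Multipliers (in order of application): m_{21} = 9, m_{31} = 8, m_{32} = 1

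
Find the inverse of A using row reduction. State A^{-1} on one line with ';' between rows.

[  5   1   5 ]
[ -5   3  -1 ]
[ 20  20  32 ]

Gauss-Jordan on [A | I]:
R1 <- (1/5)*R1:  [   1  1/5    1  |  1/5    0    0 ]
R2 <- R2 - (-5)*R1:  [ 0  4  4  |  1  1  0 ]
R3 <- R3 - (20)*R1:  [  0  16  12  |  -4   0   1 ]
R2 <- (1/4)*R2:  [   0    1    1  |  1/4  1/4    0 ]
R1 <- R1 - (1/5)*R2:  [     1      0    4/5  |   3/20  -1/20      0 ]
R3 <- R3 - (16)*R2:  [  0   0  -4  |  -8  -4   1 ]
R3 <- (1/-4)*R3:  [    0     0     1  |     2     1  -1/4 ]
R1 <- R1 - (4/5)*R3:  [      1       0       0  |  -29/20  -17/20     1/5 ]
R2 <- R2 - (1)*R3:  [    0     1     0  |  -7/4  -3/4   1/4 ]
Right block of [I | A^{-1}] is the inverse:
[ -29/20  -17/20   1/5 ]
[   -7/4    -3/4   1/4 ]
[      2       1  -1/4 ]

inverse = [-29/20 -17/20 1/5; -7/4 -3/4 1/4; 2 1 -1/4]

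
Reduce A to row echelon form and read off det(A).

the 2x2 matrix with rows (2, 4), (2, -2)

Forward elimination:
R2 <- R2 - (1)*R1:  [  0  -6 ]
Upper-triangular form:
[ 2   4 ]
[ 0  -6 ]
det(A) = (-1)^0 * (2) * (-6) = -12  (0 row swaps -> sign +1)

det(A) = -12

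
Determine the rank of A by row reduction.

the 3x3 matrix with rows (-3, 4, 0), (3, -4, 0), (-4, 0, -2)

Row reduction:
R2 <- R2 - (-1)*R1:  [ 0  0  0 ]
R3 <- R3 - (4/3)*R1:  [     0  -16/3     -2 ]
R2 <-> R3   (pivot in column 2 was zero)
[ -3      4   0 ]
[  0  -16/3  -2 ]
[  0      0   0 ]
Row echelon form:
[ -3      4   0 ]
[  0  -16/3  -2 ]
[  0      0   0 ]
Nonzero rows / pivot columns: 2

rank(A) = 2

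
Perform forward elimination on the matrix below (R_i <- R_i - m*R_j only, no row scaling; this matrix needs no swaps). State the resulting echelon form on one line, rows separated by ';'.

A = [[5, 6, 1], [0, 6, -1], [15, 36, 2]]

REF = [5 6 1; 0 6 -1; 0 0 2]

Forward elimination:
R3 <- R3 - (3)*R1:  [  0  18  -1 ]
R3 <- R3 - (3)*R2:  [ 0  0  2 ]
Row echelon form:
[ 5  6   1 ]
[ 0  6  -1 ]
[ 0  0   2 ]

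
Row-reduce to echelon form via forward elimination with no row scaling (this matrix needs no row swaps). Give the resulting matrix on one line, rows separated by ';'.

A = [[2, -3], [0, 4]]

Forward elimination:
Row echelon form:
[ 2  -3 ]
[ 0   4 ]

REF = [2 -3; 0 4]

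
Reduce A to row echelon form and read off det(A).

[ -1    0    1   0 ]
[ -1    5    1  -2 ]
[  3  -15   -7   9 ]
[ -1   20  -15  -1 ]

det(A) = -100

Forward elimination:
R2 <- R2 - (1)*R1:  [  0   5   0  -2 ]
R3 <- R3 - (-3)*R1:  [   0  -15   -4    9 ]
R4 <- R4 - (1)*R1:  [   0   20  -16   -1 ]
R3 <- R3 - (-3)*R2:  [  0   0  -4   3 ]
R4 <- R4 - (4)*R2:  [   0    0  -16    7 ]
R4 <- R4 - (4)*R3:  [  0   0   0  -5 ]
Upper-triangular form:
[ -1  0   1   0 ]
[  0  5   0  -2 ]
[  0  0  -4   3 ]
[  0  0   0  -5 ]
det(A) = (-1)^0 * (-1) * (5) * (-4) * (-5) = -100  (0 row swaps -> sign +1)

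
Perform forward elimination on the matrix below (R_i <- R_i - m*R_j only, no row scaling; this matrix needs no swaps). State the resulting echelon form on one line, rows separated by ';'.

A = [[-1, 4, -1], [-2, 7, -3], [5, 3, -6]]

REF = [-1 4 -1; 0 -1 -1; 0 0 -34]

Forward elimination:
R2 <- R2 - (2)*R1:  [  0  -1  -1 ]
R3 <- R3 - (-5)*R1:  [   0   23  -11 ]
R3 <- R3 - (-23)*R2:  [   0    0  -34 ]
Row echelon form:
[ -1   4   -1 ]
[  0  -1   -1 ]
[  0   0  -34 ]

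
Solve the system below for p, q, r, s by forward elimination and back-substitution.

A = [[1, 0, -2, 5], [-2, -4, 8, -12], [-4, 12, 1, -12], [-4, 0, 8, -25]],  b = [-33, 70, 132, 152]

(-5, 5, 4, -4)

Forward elimination on [A|b]:
R2 <- R2 - (-2)*R1:  [  0  -4   4  -2   4 ]
R3 <- R3 - (-4)*R1:  [  0  12  -7   8   0 ]
R4 <- R4 - (-4)*R1:  [  0   0   0  -5  20 ]
R3 <- R3 - (-3)*R2:  [  0   0   5   2  12 ]
Row echelon form:
[ 1   0  -2   5  |  -33 ]
[ 0  -4   4  -2  |    4 ]
[ 0   0   5   2  |   12 ]
[ 0   0   0  -5  |   20 ]
Back-substitution:
s = (20) / -5 = -4
r = (12 - (2)*(-4)) / 5 = 4
q = (4 - (4)*(4) - (-2)*(-4)) / -4 = 5
p = (-33 - (-2)*(4) - (5)*(-4)) / 1 = -5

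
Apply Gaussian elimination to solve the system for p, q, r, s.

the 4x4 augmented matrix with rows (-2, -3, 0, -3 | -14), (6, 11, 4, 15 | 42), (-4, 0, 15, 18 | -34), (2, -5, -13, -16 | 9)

(4, 3, 0, -1)

Forward elimination on [A|b]:
R2 <- R2 - (-3)*R1:  [ 0  2  4  6  0 ]
R3 <- R3 - (2)*R1:  [  0   6  15  24  -6 ]
R4 <- R4 - (-1)*R1:  [   0   -8  -13  -19   -5 ]
R3 <- R3 - (3)*R2:  [  0   0   3   6  -6 ]
R4 <- R4 - (-4)*R2:  [  0   0   3   5  -5 ]
R4 <- R4 - (1)*R3:  [  0   0   0  -1   1 ]
Row echelon form:
[ -2  -3  0  -3  |  -14 ]
[  0   2  4   6  |    0 ]
[  0   0  3   6  |   -6 ]
[  0   0  0  -1  |    1 ]
Back-substitution:
s = (1) / -1 = -1
r = (-6 - (6)*(-1)) / 3 = 0
q = (0 - (4)*(0) - (6)*(-1)) / 2 = 3
p = (-14 - (-3)*(3) - (-3)*(-1)) / -2 = 4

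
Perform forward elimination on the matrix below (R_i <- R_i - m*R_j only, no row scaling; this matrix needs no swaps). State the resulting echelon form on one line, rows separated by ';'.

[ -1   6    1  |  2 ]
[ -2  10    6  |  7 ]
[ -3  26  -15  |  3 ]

REF = [-1 6 1 2; 0 -2 4 3; 0 0 -2 9]

Forward elimination:
R2 <- R2 - (2)*R1:  [  0  -2   4   3 ]
R3 <- R3 - (3)*R1:  [   0    8  -18   -3 ]
R3 <- R3 - (-4)*R2:  [  0   0  -2   9 ]
Row echelon form:
[ -1   6   1  |  2 ]
[  0  -2   4  |  3 ]
[  0   0  -2  |  9 ]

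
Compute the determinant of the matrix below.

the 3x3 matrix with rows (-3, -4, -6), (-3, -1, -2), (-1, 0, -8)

det(A) = 70

Forward elimination:
R2 <- R2 - (1)*R1:  [ 0  3  4 ]
R3 <- R3 - (1/3)*R1:  [   0  4/3   -6 ]
R3 <- R3 - (4/9)*R2:  [     0      0  -70/9 ]
Upper-triangular form:
[ -3  -4     -6 ]
[  0   3      4 ]
[  0   0  -70/9 ]
det(A) = (-1)^0 * (-3) * (3) * (-70/9) = 70  (0 row swaps -> sign +1)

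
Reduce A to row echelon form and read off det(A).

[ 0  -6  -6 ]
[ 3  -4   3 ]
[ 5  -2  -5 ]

Forward elimination:
R1 <-> R2   (pivot in column 1 was zero)
[ 3  -4   3 ]
[ 0  -6  -6 ]
[ 5  -2  -5 ]
R3 <- R3 - (5/3)*R1:  [    0  14/3   -10 ]
R3 <- R3 - (-7/9)*R2:  [     0      0  -44/3 ]
Upper-triangular form:
[ 3  -4      3 ]
[ 0  -6     -6 ]
[ 0   0  -44/3 ]
det(A) = (-1)^1 * (3) * (-6) * (-44/3) = -264  (1 row swap -> sign -1)

det(A) = -264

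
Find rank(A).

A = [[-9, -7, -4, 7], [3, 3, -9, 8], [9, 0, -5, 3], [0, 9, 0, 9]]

Row reduction:
R2 <- R2 - (-1/3)*R1:  [     0    2/3  -31/3   31/3 ]
R3 <- R3 - (-1)*R1:  [  0  -7  -9  10 ]
R3 <- R3 - (-21/2)*R2:  [      0       0  -235/2   237/2 ]
R4 <- R4 - (27/2)*R2:  [      0       0   279/2  -261/2 ]
R4 <- R4 - (-279/235)*R3:  [        0         0         0  2394/235 ]
Row echelon form:
[ -9   -7      -4         7 ]
[  0  2/3   -31/3      31/3 ]
[  0    0  -235/2     237/2 ]
[  0    0       0  2394/235 ]
Nonzero rows / pivot columns: 4

rank(A) = 4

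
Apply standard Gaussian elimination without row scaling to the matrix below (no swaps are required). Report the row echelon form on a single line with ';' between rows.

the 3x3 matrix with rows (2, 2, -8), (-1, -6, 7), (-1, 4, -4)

REF = [2 2 -8; 0 -5 3; 0 0 -5]

Forward elimination:
R2 <- R2 - (-1/2)*R1:  [  0  -5   3 ]
R3 <- R3 - (-1/2)*R1:  [  0   5  -8 ]
R3 <- R3 - (-1)*R2:  [  0   0  -5 ]
Row echelon form:
[ 2   2  -8 ]
[ 0  -5   3 ]
[ 0   0  -5 ]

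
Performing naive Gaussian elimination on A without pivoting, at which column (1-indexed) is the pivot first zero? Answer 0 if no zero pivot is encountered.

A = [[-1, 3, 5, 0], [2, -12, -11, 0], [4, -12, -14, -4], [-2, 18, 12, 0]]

first zero-pivot column = 4

Naive forward elimination:
R2 <- R2 - (-2)*R1:  [  0  -6  -1   0 ]
R3 <- R3 - (-4)*R1:  [  0   0   6  -4 ]
R4 <- R4 - (2)*R1:  [  0  12   2   0 ]
R4 <- R4 - (-2)*R2:  [ 0  0  0  0 ]
Matrix at this point:
[ -1   3   5   0 ]
[  0  -6  -1   0 ]
[  0   0   6  -4 ]
[  0   0   0   0 ]
Pivot entry (4,4) in the last row is zero and there are no rows below to swap with -> zero pivot in column 4 (A is singular).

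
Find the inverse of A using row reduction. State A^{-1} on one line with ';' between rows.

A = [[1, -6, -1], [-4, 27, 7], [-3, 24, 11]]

Gauss-Jordan on [A | I]:
R2 <- R2 - (-4)*R1:  [ 0  3  3  |  4  1  0 ]
R3 <- R3 - (-3)*R1:  [ 0  6  8  |  3  0  1 ]
R2 <- (1/3)*R2:  [   0    1    1  |  4/3  1/3    0 ]
R1 <- R1 - (-6)*R2:  [ 1  0  5  |  9  2  0 ]
R3 <- R3 - (6)*R2:  [  0   0   2  |  -5  -2   1 ]
R3 <- (1/2)*R3:  [    0     0     1  |  -5/2    -1   1/2 ]
R1 <- R1 - (5)*R3:  [    1     0     0  |  43/2     7  -5/2 ]
R2 <- R2 - (1)*R3:  [    0     1     0  |  23/6   4/3  -1/2 ]
Right block of [I | A^{-1}] is the inverse:
[ 43/2    7  -5/2 ]
[ 23/6  4/3  -1/2 ]
[ -5/2   -1   1/2 ]

inverse = [43/2 7 -5/2; 23/6 4/3 -1/2; -5/2 -1 1/2]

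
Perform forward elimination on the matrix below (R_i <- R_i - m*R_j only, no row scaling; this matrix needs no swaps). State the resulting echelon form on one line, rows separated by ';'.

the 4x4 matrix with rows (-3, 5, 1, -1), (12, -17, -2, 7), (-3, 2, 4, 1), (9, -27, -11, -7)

Forward elimination:
R2 <- R2 - (-4)*R1:  [ 0  3  2  3 ]
R3 <- R3 - (1)*R1:  [  0  -3   3   2 ]
R4 <- R4 - (-3)*R1:  [   0  -12   -8  -10 ]
R3 <- R3 - (-1)*R2:  [ 0  0  5  5 ]
R4 <- R4 - (-4)*R2:  [ 0  0  0  2 ]
Row echelon form:
[ -3  5  1  -1 ]
[  0  3  2   3 ]
[  0  0  5   5 ]
[  0  0  0   2 ]

REF = [-3 5 1 -1; 0 3 2 3; 0 0 5 5; 0 0 0 2]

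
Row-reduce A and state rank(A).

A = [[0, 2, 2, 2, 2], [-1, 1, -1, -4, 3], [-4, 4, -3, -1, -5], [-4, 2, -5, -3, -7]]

rank(A) = 3

Row reduction:
R1 <-> R2   (pivot in column 1 was zero)
[ -1  1  -1  -4   3 ]
[  0  2   2   2   2 ]
[ -4  4  -3  -1  -5 ]
[ -4  2  -5  -3  -7 ]
R3 <- R3 - (4)*R1:  [   0    0    1   15  -17 ]
R4 <- R4 - (4)*R1:  [   0   -2   -1   13  -19 ]
R4 <- R4 - (-1)*R2:  [   0    0    1   15  -17 ]
R4 <- R4 - (1)*R3:  [ 0  0  0  0  0 ]
Row echelon form:
[ -1  1  -1  -4    3 ]
[  0  2   2   2    2 ]
[  0  0   1  15  -17 ]
[  0  0   0   0    0 ]
Nonzero rows / pivot columns: 3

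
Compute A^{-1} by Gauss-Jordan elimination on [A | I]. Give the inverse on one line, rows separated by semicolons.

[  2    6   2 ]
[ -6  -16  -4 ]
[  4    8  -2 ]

inverse = [-8 -7/2 -1; 7/2 3/2 1/2; -2 -1 -1/2]

Gauss-Jordan on [A | I]:
R1 <- (1/2)*R1:  [   1    3    1  |  1/2    0    0 ]
R2 <- R2 - (-6)*R1:  [ 0  2  2  |  3  1  0 ]
R3 <- R3 - (4)*R1:  [  0  -4  -6  |  -2   0   1 ]
R2 <- (1/2)*R2:  [   0    1    1  |  3/2  1/2    0 ]
R1 <- R1 - (3)*R2:  [    1     0    -2  |    -4  -3/2     0 ]
R3 <- R3 - (-4)*R2:  [  0   0  -2  |   4   2   1 ]
R3 <- (1/-2)*R3:  [    0     0     1  |    -2    -1  -1/2 ]
R1 <- R1 - (-2)*R3:  [    1     0     0  |    -8  -7/2    -1 ]
R2 <- R2 - (1)*R3:  [   0    1    0  |  7/2  3/2  1/2 ]
Right block of [I | A^{-1}] is the inverse:
[  -8  -7/2    -1 ]
[ 7/2   3/2   1/2 ]
[  -2    -1  -1/2 ]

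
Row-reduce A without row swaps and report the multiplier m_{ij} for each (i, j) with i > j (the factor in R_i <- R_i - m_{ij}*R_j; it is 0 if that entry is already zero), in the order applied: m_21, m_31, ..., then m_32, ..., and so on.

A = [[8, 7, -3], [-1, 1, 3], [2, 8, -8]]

multipliers: -1/8, 1/4, 10/3

Forward elimination:
R2 <- R2 - (-1/8)*R1:  [    0  15/8  21/8 ]
R3 <- R3 - (1/4)*R1:  [     0   25/4  -29/4 ]
R3 <- R3 - (10/3)*R2:  [   0    0  -16 ]
Multipliers (in order of application): m_{21} = -1/8, m_{31} = 1/4, m_{32} = 10/3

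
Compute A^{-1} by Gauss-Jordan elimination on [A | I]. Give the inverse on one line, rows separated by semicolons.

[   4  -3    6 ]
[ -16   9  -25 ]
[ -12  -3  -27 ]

Gauss-Jordan on [A | I]:
R1 <- (1/4)*R1:  [    1  -3/4   3/2  |   1/4     0     0 ]
R2 <- R2 - (-16)*R1:  [  0  -3  -1  |   4   1   0 ]
R3 <- R3 - (-12)*R1:  [   0  -12   -9  |    3    0    1 ]
R2 <- (1/-3)*R2:  [    0     1   1/3  |  -4/3  -1/3     0 ]
R1 <- R1 - (-3/4)*R2:  [    1     0   7/4  |  -3/4  -1/4     0 ]
R3 <- R3 - (-12)*R2:  [   0    0   -5  |  -13   -4    1 ]
R3 <- (1/-5)*R3:  [    0     0     1  |  13/5   4/5  -1/5 ]
R1 <- R1 - (7/4)*R3:  [      1       0       0  |  -53/10  -33/20    7/20 ]
R2 <- R2 - (1/3)*R3:  [     0      1      0  |  -11/5   -3/5   1/15 ]
Right block of [I | A^{-1}] is the inverse:
[ -53/10  -33/20  7/20 ]
[  -11/5    -3/5  1/15 ]
[   13/5     4/5  -1/5 ]

inverse = [-53/10 -33/20 7/20; -11/5 -3/5 1/15; 13/5 4/5 -1/5]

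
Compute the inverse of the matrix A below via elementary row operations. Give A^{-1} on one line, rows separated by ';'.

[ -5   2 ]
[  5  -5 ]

Gauss-Jordan on [A | I]:
R1 <- (1/-5)*R1:  [    1  -2/5  |  -1/5     0 ]
R2 <- R2 - (5)*R1:  [  0  -3  |   1   1 ]
R2 <- (1/-3)*R2:  [    0     1  |  -1/3  -1/3 ]
R1 <- R1 - (-2/5)*R2:  [     1      0  |   -1/3  -2/15 ]
Right block of [I | A^{-1}] is the inverse:
[ -1/3  -2/15 ]
[ -1/3   -1/3 ]

inverse = [-1/3 -2/15; -1/3 -1/3]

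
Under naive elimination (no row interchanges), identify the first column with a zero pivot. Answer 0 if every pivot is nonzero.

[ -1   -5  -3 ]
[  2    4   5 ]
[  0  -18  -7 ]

first zero-pivot column = 0

Naive forward elimination:
R2 <- R2 - (-2)*R1:  [  0  -6  -1 ]
R3 <- R3 - (3)*R2:  [  0   0  -4 ]
All pivots nonzero; naive elimination completes without hitting a zero pivot.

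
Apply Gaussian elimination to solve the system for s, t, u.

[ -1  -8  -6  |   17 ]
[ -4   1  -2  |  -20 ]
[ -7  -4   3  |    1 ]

Forward elimination on [A|b]:
R2 <- R2 - (4)*R1:  [   0   33   22  -88 ]
R3 <- R3 - (7)*R1:  [    0    52    45  -118 ]
R3 <- R3 - (52/33)*R2:  [    0     0  31/3  62/3 ]
Row echelon form:
[ -1  -8    -6  |    17 ]
[  0  33    22  |   -88 ]
[  0   0  31/3  |  62/3 ]
Back-substitution:
u = (62/3) / (31/3) = 2
t = (-88 - (22)*(2)) / 33 = -4
s = (17 - (-8)*(-4) - (-6)*(2)) / -1 = 3

(3, -4, 2)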